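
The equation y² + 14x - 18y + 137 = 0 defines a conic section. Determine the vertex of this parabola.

(-4, 9)

Only y is squared. Complete the square in y: (y - 9)² = -14(x + 4).
Vertex (-4, 9); 4p = -14 so p = -7/2. Opens left.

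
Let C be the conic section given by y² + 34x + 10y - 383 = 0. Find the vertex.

(12, -5)

Only y is squared. Complete the square in y: (y + 5)² = -34(x - 12).
Vertex (12, -5); 4p = -34 so p = -17/2. Opens left.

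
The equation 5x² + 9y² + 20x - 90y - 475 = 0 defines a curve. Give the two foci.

Rearranging, 5(x² + 4x) + 9(y² - 10y) = 475.
Completing the square gives 5(x + 2)² + 9(y - 5)² = 475 + 20 + 225 = 720.
Divide by 720: (x + 2)²/144 + (y - 5)²/80 = 1
Ellipse, center (-2, 5), major axis horizontal; a² = 144, b² = 80.
c² = a² - b² = 144 - 80 = 64, so c = 8.
Foci lie on the horizontal axis through the center: (h ± c, k).

(-10, 5) and (6, 5)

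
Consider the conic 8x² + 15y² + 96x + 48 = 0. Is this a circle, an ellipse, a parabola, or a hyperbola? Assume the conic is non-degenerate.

No xy term. Coefficients of x² and y² are A = 8, C = 15.
A and C have the same sign but A ≠ C ⇒ ellipse.

ellipse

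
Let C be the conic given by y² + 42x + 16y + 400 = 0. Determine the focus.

(-37/2, -8)

Only y is squared. Complete the square in y: (y + 8)² = -42(x + 8).
Vertex (-8, -8); 4p = -42 so p = -21/2. Opens left.
Focus is p units from the vertex along the axis: (h + p, k).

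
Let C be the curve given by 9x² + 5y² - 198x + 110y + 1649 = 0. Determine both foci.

Rearranging, 9(x² - 22x) + 5(y² + 22y) = -1649.
Complete the square: 9(x - 11)² + 5(y + 11)² = -1649 + 1089 + 605 = 45
Divide by 45: (x - 11)²/5 + (y + 11)²/9 = 1
Ellipse, center (11, -11), major axis vertical; a² = 9, b² = 5.
c² = a² - b² = 9 - 5 = 4, so c = 2.
Foci lie on the vertical axis through the center: (h, k ± c).

(11, -13) and (11, -9)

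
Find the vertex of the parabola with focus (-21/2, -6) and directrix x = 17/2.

(-1, -6)

The vertex is the midpoint between the focus and the directrix along the axis of symmetry.
Axis is horizontal (directrix is vertical). Vertex x-coordinate = (-21/2 + 17/2)/2 = -1; y-coordinate = -6.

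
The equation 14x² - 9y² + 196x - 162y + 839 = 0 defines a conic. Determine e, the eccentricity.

e = √322/14

Rearranging, 14(x² + 14x) -9(y² + 18y) = -839.
Completing the square gives 14(x + 7)² -9(y + 9)² = -839 + 686 - 729 = -882.
Dividing both sides by -882: (y + 9)²/98 - (x + 7)²/63 = 1
Hyperbola, center (-7, -9), transverse axis vertical; a² = 98, b² = 63.
c² = a² + b² = 161, so c = √161.
e = c/a = √161/7√2 = √322/14.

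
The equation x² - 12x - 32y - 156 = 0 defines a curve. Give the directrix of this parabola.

Only x is squared. Complete the square in x: (x - 6)² = 32(y + 6).
Vertex (6, -6); 4p = 32 so p = 8. Opens up.
Directrix is the horizontal line y = k − p = -6 − (8) = -14.

y = -14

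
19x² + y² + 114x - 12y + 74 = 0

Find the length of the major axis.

Rearranging, 19(x² + 6x) + (y² - 12y) = -74.
Complete the square in x and y: 19(x + 3)² + (y - 6)² = -74 + 171 + 36 = 133
Dividing both sides by 133: (x + 3)²/7 + (y - 6)²/133 = 1
Ellipse, center (-3, 6), major axis vertical; a² = 133, b² = 7.
a² = 133 so a = √133; the major axis has length 2a = 2√133.

2√133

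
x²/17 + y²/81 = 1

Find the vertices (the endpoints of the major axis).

Center (0, 0). The larger denominator 81 sits under the y-term, so the major axis is vertical; a² = 81, b² = 17.
a = 9. Vertices at (h, k ± a).

(0, -9) and (0, 9)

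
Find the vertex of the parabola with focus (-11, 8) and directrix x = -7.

The vertex is the midpoint between the focus and the directrix along the axis of symmetry.
Axis is horizontal (directrix is vertical). Vertex x-coordinate = (-11 + (-7))/2 = -9; y-coordinate = 8.

(-9, 8)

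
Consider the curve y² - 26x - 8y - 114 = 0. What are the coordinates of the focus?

(3/2, 4)

Only y is squared. Complete the square in y: (y - 4)² = 26(x + 5).
Vertex (-5, 4); 4p = 26 so p = 13/2. Opens right.
Focus is p units from the vertex along the axis: (h + p, k).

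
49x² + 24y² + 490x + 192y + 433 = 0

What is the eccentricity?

e = 5/7

Collect terms: 49(x² + 10x) + 24(y² + 8y) = -433
Completing the square gives 49(x + 5)² + 24(y + 4)² = -433 + 1225 + 384 = 1176.
Divide by 1176: (x + 5)²/24 + (y + 4)²/49 = 1
Ellipse, center (-5, -4), major axis vertical; a² = 49, b² = 24.
c² = a² - b² = 25, so c = 5.
e = c/a = 5/7.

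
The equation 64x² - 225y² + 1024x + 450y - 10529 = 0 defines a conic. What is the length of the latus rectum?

64(x² + 16x) -225(y² - 2y) = 10529
64(x + 8)² -225(y - 1)² = 10529 + 4096 - 225 = 14400
Divide through by 14400 to get (x + 8)²/225 - (y - 1)²/64 = 1.
Hyperbola, center (-8, 1), transverse axis horizontal; a² = 225, b² = 64.
Latus rectum length = 2b²/a = 2·64/15 = 128/15.

128/15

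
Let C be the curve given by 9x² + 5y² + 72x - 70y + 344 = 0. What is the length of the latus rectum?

10/3

Group the x- and y-terms: 9(x² + 8x) + 5(y² - 14y) = -344
Complete the square in x and y: 9(x + 4)² + 5(y - 7)² = -344 + 144 + 245 = 45
Divide by 45: (x + 4)²/5 + (y - 7)²/9 = 1
Ellipse, center (-4, 7), major axis vertical; a² = 9, b² = 5.
Latus rectum length = 2b²/a = 2·5/3 = 10/3.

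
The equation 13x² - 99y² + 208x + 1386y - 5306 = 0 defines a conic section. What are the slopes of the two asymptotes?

13(x² + 16x) -99(y² - 14y) = 5306
Complete the square: 13(x + 8)² -99(y - 7)² = 5306 + 832 - 4851 = 1287
Divide by 1287: (x + 8)²/99 - (y - 7)²/13 = 1
Hyperbola, center (-8, 7), transverse axis horizontal; a² = 99, b² = 13.
For a horizontal hyperbola the asymptotes have slope ±b/a.
Here that is ±√13/3√11 = ±√143/33.

√143/33 and -√143/33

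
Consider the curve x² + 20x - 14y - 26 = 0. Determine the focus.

Only x is squared. Complete the square in x: (x + 10)² = 14(y + 9).
Vertex (-10, -9); 4p = 14 so p = 7/2. Opens up.
Focus is p units from the vertex along the axis: (h, k + p).

(-10, -11/2)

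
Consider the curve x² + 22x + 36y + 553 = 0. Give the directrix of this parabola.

Only x is squared. Complete the square in x: (x + 11)² = -36(y + 12).
Vertex (-11, -12); 4p = -36 so p = -9. Opens down.
Directrix is the horizontal line y = k − p = -12 − (-9) = -3.

y = -3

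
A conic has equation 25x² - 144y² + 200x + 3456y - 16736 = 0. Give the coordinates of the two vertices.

(-4, 7) and (-4, 17)

Group the x- and y-terms: 25(x² + 8x) -144(y² - 24y) = 16736
25(x + 4)² -144(y - 12)² = 16736 + 400 - 20736 = -3600
Dividing both sides by -3600: (y - 12)²/25 - (x + 4)²/144 = 1
Hyperbola, center (-4, 12), transverse axis vertical; a² = 25, b² = 144.
a = 5. Vertices at (h, k ± a).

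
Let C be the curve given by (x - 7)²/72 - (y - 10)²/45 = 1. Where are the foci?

(7 - 3√13, 10) and (7 + 3√13, 10)

Center (7, 10). The positive term is the x-term, so the transverse axis is horizontal; a² = 72, b² = 45.
c² = a² + b² = 72 + 45 = 117, so c = 3√13.
Foci lie on the horizontal axis through the center: (h ± c, k).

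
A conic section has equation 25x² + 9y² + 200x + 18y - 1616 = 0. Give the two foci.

(-4, -13) and (-4, 11)

Group: 25(x² + 8x) + 9(y² + 2y) = 1616
Completing the square gives 25(x + 4)² + 9(y + 1)² = 1616 + 400 + 9 = 2025.
Dividing both sides by 2025: (x + 4)²/81 + (y + 1)²/225 = 1
Ellipse, center (-4, -1), major axis vertical; a² = 225, b² = 81.
c² = a² - b² = 225 - 81 = 144, so c = 12.
Foci lie on the vertical axis through the center: (h, k ± c).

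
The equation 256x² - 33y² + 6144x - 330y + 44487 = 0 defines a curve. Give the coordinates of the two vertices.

(-12, -21) and (-12, 11)

Rearranging, 256(x² + 24x) -33(y² + 10y) = -44487.
Completing the square gives 256(x + 12)² -33(y + 5)² = -44487 + 36864 - 825 = -8448.
Divide by -8448: (y + 5)²/256 - (x + 12)²/33 = 1
Hyperbola, center (-12, -5), transverse axis vertical; a² = 256, b² = 33.
a = 16. Vertices at (h, k ± a).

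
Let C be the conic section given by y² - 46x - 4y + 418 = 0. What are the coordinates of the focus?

Only y is squared. Complete the square in y: (y - 2)² = 46(x - 9).
Vertex (9, 2); 4p = 46 so p = 23/2. Opens right.
Focus is p units from the vertex along the axis: (h + p, k).

(41/2, 2)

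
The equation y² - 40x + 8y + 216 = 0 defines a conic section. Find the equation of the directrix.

Only y is squared. Complete the square in y: (y + 4)² = 40(x - 5).
Vertex (5, -4); 4p = 40 so p = 10. Opens right.
Directrix is the vertical line x = h − p = 5 − (10) = -5.

x = -5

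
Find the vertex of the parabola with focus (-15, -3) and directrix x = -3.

(-9, -3)

The vertex is the midpoint between the focus and the directrix along the axis of symmetry.
Axis is horizontal (directrix is vertical). Vertex x-coordinate = (-15 + (-3))/2 = -9; y-coordinate = -3.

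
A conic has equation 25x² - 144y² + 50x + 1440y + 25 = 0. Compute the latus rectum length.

288/5

Group: 25(x² + 2x) -144(y² - 10y) = -25
25(x + 1)² -144(y - 5)² = -25 + 25 - 3600 = -3600
Divide by -3600: (y - 5)²/25 - (x + 1)²/144 = 1
Hyperbola, center (-1, 5), transverse axis vertical; a² = 25, b² = 144.
Latus rectum length = 2b²/a = 2·144/5 = 288/5.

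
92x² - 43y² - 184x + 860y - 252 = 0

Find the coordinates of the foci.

(1, 10 - 3√15) and (1, 10 + 3√15)

92(x² - 2x) -43(y² - 20y) = 252
Completing the square gives 92(x - 1)² -43(y - 10)² = 252 + 92 - 4300 = -3956.
Dividing both sides by -3956: (y - 10)²/92 - (x - 1)²/43 = 1
Hyperbola, center (1, 10), transverse axis vertical; a² = 92, b² = 43.
c² = a² + b² = 92 + 43 = 135, so c = 3√15.
Foci lie on the vertical axis through the center: (h, k ± c).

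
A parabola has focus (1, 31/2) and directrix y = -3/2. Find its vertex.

(1, 7)

The vertex is the midpoint between the focus and the directrix along the axis of symmetry.
Axis is vertical (directrix is horizontal). Vertex y-coordinate = (31/2 + (-3/2))/2 = 7; x-coordinate = 1.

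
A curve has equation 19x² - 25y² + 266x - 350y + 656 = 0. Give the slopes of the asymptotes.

Group: 19(x² + 14x) -25(y² + 14y) = -656
Complete the square: 19(x + 7)² -25(y + 7)² = -656 + 931 - 1225 = -950
Divide through by -950 to get (y + 7)²/38 - (x + 7)²/50 = 1.
Hyperbola, center (-7, -7), transverse axis vertical; a² = 38, b² = 50.
For a vertical hyperbola the asymptotes have slope ±a/b.
Here that is ±√38/5√2 = ±√19/5.

√19/5 and -√19/5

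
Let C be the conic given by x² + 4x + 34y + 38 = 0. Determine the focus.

Only x is squared. Complete the square in x: (x + 2)² = -34(y + 1).
Vertex (-2, -1); 4p = -34 so p = -17/2. Opens down.
Focus is p units from the vertex along the axis: (h, k + p).

(-2, -19/2)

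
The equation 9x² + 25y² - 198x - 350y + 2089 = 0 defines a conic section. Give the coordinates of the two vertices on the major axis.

(6, 7) and (16, 7)

Collect terms: 9(x² - 22x) + 25(y² - 14y) = -2089
Completing the square gives 9(x - 11)² + 25(y - 7)² = -2089 + 1089 + 1225 = 225.
Dividing both sides by 225: (x - 11)²/25 + (y - 7)²/9 = 1
Ellipse, center (11, 7), major axis horizontal; a² = 25, b² = 9.
a = 5. Vertices at (h ± a, k).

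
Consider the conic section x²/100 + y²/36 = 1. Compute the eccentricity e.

Center (0, 0). The larger denominator 100 sits under the x-term, so the major axis is horizontal; a² = 100, b² = 36.
c² = a² - b² = 64, so c = 8.
e = c/a = 8/10 = 4/5.

e = 4/5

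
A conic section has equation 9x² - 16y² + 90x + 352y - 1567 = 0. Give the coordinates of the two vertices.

Collect terms: 9(x² + 10x) -16(y² - 22y) = 1567
Complete the square: 9(x + 5)² -16(y - 11)² = 1567 + 225 - 1936 = -144
Divide by -144: (y - 11)²/9 - (x + 5)²/16 = 1
Hyperbola, center (-5, 11), transverse axis vertical; a² = 9, b² = 16.
a = 3. Vertices at (h, k ± a).

(-5, 8) and (-5, 14)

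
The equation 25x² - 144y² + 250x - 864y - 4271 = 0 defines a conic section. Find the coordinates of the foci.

(-18, -3) and (8, -3)

25(x² + 10x) -144(y² + 6y) = 4271
Completing the square gives 25(x + 5)² -144(y + 3)² = 4271 + 625 - 1296 = 3600.
Divide by 3600: (x + 5)²/144 - (y + 3)²/25 = 1
Hyperbola, center (-5, -3), transverse axis horizontal; a² = 144, b² = 25.
c² = a² + b² = 144 + 25 = 169, so c = 13.
Foci lie on the horizontal axis through the center: (h ± c, k).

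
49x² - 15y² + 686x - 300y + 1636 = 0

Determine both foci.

(-7, -18) and (-7, -2)

Rearranging, 49(x² + 14x) -15(y² + 20y) = -1636.
49(x + 7)² -15(y + 10)² = -1636 + 2401 - 1500 = -735
Dividing both sides by -735: (y + 10)²/49 - (x + 7)²/15 = 1
Hyperbola, center (-7, -10), transverse axis vertical; a² = 49, b² = 15.
c² = a² + b² = 49 + 15 = 64, so c = 8.
Foci lie on the vertical axis through the center: (h, k ± c).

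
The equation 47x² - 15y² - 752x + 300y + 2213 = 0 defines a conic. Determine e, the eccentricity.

e = √2914/47

Collect terms: 47(x² - 16x) -15(y² - 20y) = -2213
Complete the square in x and y: 47(x - 8)² -15(y - 10)² = -2213 + 3008 - 1500 = -705
Divide by -705: (y - 10)²/47 - (x - 8)²/15 = 1
Hyperbola, center (8, 10), transverse axis vertical; a² = 47, b² = 15.
c² = a² + b² = 62, so c = √62.
e = c/a = √62/√47 = √2914/47.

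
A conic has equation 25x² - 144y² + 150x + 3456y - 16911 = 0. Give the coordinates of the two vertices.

(-3, 7) and (-3, 17)

25(x² + 6x) -144(y² - 24y) = 16911
25(x + 3)² -144(y - 12)² = 16911 + 225 - 20736 = -3600
Divide by -3600: (y - 12)²/25 - (x + 3)²/144 = 1
Hyperbola, center (-3, 12), transverse axis vertical; a² = 25, b² = 144.
a = 5. Vertices at (h, k ± a).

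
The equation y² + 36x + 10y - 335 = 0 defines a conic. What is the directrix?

Only y is squared. Complete the square in y: (y + 5)² = -36(x - 10).
Vertex (10, -5); 4p = -36 so p = -9. Opens left.
Directrix is the vertical line x = h − p = 10 − (-9) = 19.

x = 19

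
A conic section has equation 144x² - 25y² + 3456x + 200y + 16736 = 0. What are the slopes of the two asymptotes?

144(x² + 24x) -25(y² - 8y) = -16736
144(x + 12)² -25(y - 4)² = -16736 + 20736 - 400 = 3600
Divide by 3600: (x + 12)²/25 - (y - 4)²/144 = 1
Hyperbola, center (-12, 4), transverse axis horizontal; a² = 25, b² = 144.
For a horizontal hyperbola the asymptotes have slope ±b/a.
Here that is ±12/5.

12/5 and -12/5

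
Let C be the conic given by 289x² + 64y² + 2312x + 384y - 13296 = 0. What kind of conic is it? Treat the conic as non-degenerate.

No xy term. Coefficients of x² and y² are A = 289, C = 64.
A and C have the same sign but A ≠ C ⇒ ellipse.

ellipse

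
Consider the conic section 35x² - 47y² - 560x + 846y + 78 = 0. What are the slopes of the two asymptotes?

√1645/47 and -√1645/47

Group the x- and y-terms: 35(x² - 16x) -47(y² - 18y) = -78
Complete the square in x and y: 35(x - 8)² -47(y - 9)² = -78 + 2240 - 3807 = -1645
Divide through by -1645 to get (y - 9)²/35 - (x - 8)²/47 = 1.
Hyperbola, center (8, 9), transverse axis vertical; a² = 35, b² = 47.
For a vertical hyperbola the asymptotes have slope ±a/b.
Here that is ±√35/√47 = ±√1645/47.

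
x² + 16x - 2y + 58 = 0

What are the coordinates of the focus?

(-8, -5/2)

Only x is squared. Complete the square in x: (x + 8)² = 2(y + 3).
Vertex (-8, -3); 4p = 2 so p = 1/2. Opens up.
Focus is p units from the vertex along the axis: (h, k + p).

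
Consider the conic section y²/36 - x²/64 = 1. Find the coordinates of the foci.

Center (0, 0). The positive term is the y-term, so the transverse axis is vertical; a² = 36, b² = 64.
c² = a² + b² = 36 + 64 = 100, so c = 10.
Foci lie on the vertical axis through the center: (h, k ± c).

(0, -10) and (0, 10)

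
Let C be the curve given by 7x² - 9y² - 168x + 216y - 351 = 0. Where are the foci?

Collect terms: 7(x² - 24x) -9(y² - 24y) = 351
Completing the square gives 7(x - 12)² -9(y - 12)² = 351 + 1008 - 1296 = 63.
Divide by 63: (x - 12)²/9 - (y - 12)²/7 = 1
Hyperbola, center (12, 12), transverse axis horizontal; a² = 9, b² = 7.
c² = a² + b² = 9 + 7 = 16, so c = 4.
Foci lie on the horizontal axis through the center: (h ± c, k).

(8, 12) and (16, 12)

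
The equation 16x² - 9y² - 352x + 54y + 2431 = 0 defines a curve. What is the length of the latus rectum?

9

Rearranging, 16(x² - 22x) -9(y² - 6y) = -2431.
16(x - 11)² -9(y - 3)² = -2431 + 1936 - 81 = -576
Divide by -576: (y - 3)²/64 - (x - 11)²/36 = 1
Hyperbola, center (11, 3), transverse axis vertical; a² = 64, b² = 36.
Latus rectum length = 2b²/a = 2·36/8 = 9.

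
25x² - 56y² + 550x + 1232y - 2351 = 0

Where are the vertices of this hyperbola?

(-11, 6) and (-11, 16)

Group the x- and y-terms: 25(x² + 22x) -56(y² - 22y) = 2351
25(x + 11)² -56(y - 11)² = 2351 + 3025 - 6776 = -1400
Dividing both sides by -1400: (y - 11)²/25 - (x + 11)²/56 = 1
Hyperbola, center (-11, 11), transverse axis vertical; a² = 25, b² = 56.
a = 5. Vertices at (h, k ± a).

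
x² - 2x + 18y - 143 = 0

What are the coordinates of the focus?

Only x is squared. Complete the square in x: (x - 1)² = -18(y - 8).
Vertex (1, 8); 4p = -18 so p = -9/2. Opens down.
Focus is p units from the vertex along the axis: (h, k + p).

(1, 7/2)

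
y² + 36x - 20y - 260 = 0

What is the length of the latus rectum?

36

Only y is squared. Complete the square in y: (y - 10)² = -36(x - 10).
Vertex (10, 10); 4p = -36 so p = -9. Opens left.
Latus rectum length = |4p| = 36.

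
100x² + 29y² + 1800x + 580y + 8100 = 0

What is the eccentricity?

e = √71/10

Collect terms: 100(x² + 18x) + 29(y² + 20y) = -8100
Complete the square: 100(x + 9)² + 29(y + 10)² = -8100 + 8100 + 2900 = 2900
Divide by 2900: (x + 9)²/29 + (y + 10)²/100 = 1
Ellipse, center (-9, -10), major axis vertical; a² = 100, b² = 29.
c² = a² - b² = 71, so c = √71.
e = c/a = √71/10.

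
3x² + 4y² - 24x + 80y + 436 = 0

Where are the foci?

3(x² - 8x) + 4(y² + 20y) = -436
Complete the square: 3(x - 4)² + 4(y + 10)² = -436 + 48 + 400 = 12
Divide through by 12 to get (x - 4)²/4 + (y + 10)²/3 = 1.
Ellipse, center (4, -10), major axis horizontal; a² = 4, b² = 3.
c² = a² - b² = 4 - 3 = 1, so c = 1.
Foci lie on the horizontal axis through the center: (h ± c, k).

(3, -10) and (5, -10)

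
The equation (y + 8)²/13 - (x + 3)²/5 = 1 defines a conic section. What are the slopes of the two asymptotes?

Center (-3, -8). The positive term is the y-term, so the transverse axis is vertical; a² = 13, b² = 5.
For a vertical hyperbola the asymptotes have slope ±a/b.
Here that is ±√13/√5 = ±√65/5.

√65/5 and -√65/5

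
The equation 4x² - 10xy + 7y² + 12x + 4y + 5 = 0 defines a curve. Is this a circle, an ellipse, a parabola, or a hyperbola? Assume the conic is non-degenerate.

A = 4, B = -10, C = 7.
Discriminant B² − 4AC = (-10)² − 4·4·7 = -12.
B² − 4AC < 0 ⇒ ellipse.

ellipse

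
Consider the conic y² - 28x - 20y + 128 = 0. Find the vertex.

Only y is squared. Complete the square in y: (y - 10)² = 28(x - 1).
Vertex (1, 10); 4p = 28 so p = 7. Opens right.

(1, 10)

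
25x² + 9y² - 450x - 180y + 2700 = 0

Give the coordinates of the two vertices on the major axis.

Group: 25(x² - 18x) + 9(y² - 20y) = -2700
Complete the square in x and y: 25(x - 9)² + 9(y - 10)² = -2700 + 2025 + 900 = 225
Divide through by 225 to get (x - 9)²/9 + (y - 10)²/25 = 1.
Ellipse, center (9, 10), major axis vertical; a² = 25, b² = 9.
a = 5. Vertices at (h, k ± a).

(9, 5) and (9, 15)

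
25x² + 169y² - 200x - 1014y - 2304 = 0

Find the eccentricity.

e = 12/13

Collect terms: 25(x² - 8x) + 169(y² - 6y) = 2304
Complete the square in x and y: 25(x - 4)² + 169(y - 3)² = 2304 + 400 + 1521 = 4225
Dividing both sides by 4225: (x - 4)²/169 + (y - 3)²/25 = 1
Ellipse, center (4, 3), major axis horizontal; a² = 169, b² = 25.
c² = a² - b² = 144, so c = 12.
e = c/a = 12/13.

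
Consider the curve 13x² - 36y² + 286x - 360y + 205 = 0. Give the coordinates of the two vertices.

(-17, -5) and (-5, -5)

Group the x- and y-terms: 13(x² + 22x) -36(y² + 10y) = -205
13(x + 11)² -36(y + 5)² = -205 + 1573 - 900 = 468
Dividing both sides by 468: (x + 11)²/36 - (y + 5)²/13 = 1
Hyperbola, center (-11, -5), transverse axis horizontal; a² = 36, b² = 13.
a = 6. Vertices at (h ± a, k).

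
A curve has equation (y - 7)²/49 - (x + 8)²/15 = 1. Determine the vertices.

(-8, 0) and (-8, 14)

Center (-8, 7). The positive term is the y-term, so the transverse axis is vertical; a² = 49, b² = 15.
a = 7. Vertices at (h, k ± a).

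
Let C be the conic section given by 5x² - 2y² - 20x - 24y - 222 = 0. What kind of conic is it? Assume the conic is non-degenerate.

hyperbola

No xy term. Coefficients of x² and y² are A = 5, C = -2.
A and C have opposite signs ⇒ hyperbola.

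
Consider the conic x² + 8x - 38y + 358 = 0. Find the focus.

(-4, 37/2)

Only x is squared. Complete the square in x: (x + 4)² = 38(y - 9).
Vertex (-4, 9); 4p = 38 so p = 19/2. Opens up.
Focus is p units from the vertex along the axis: (h, k + p).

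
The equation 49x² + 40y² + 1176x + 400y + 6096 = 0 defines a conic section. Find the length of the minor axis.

Collect terms: 49(x² + 24x) + 40(y² + 10y) = -6096
49(x + 12)² + 40(y + 5)² = -6096 + 7056 + 1000 = 1960
Divide through by 1960 to get (x + 12)²/40 + (y + 5)²/49 = 1.
Ellipse, center (-12, -5), major axis vertical; a² = 49, b² = 40.
b² = 40 so b = 2√10; the minor axis has length 2b = 4√10.

4√10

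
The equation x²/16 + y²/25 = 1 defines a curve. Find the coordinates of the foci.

Center (0, 0). The larger denominator 25 sits under the y-term, so the major axis is vertical; a² = 25, b² = 16.
c² = a² - b² = 25 - 16 = 9, so c = 3.
Foci lie on the vertical axis through the center: (h, k ± c).

(0, -3) and (0, 3)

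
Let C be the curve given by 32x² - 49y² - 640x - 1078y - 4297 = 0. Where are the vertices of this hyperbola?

(3, -11) and (17, -11)

Group: 32(x² - 20x) -49(y² + 22y) = 4297
32(x - 10)² -49(y + 11)² = 4297 + 3200 - 5929 = 1568
Dividing both sides by 1568: (x - 10)²/49 - (y + 11)²/32 = 1
Hyperbola, center (10, -11), transverse axis horizontal; a² = 49, b² = 32.
a = 7. Vertices at (h ± a, k).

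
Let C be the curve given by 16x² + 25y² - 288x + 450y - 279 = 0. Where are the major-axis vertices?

Group the x- and y-terms: 16(x² - 18x) + 25(y² + 18y) = 279
Completing the square gives 16(x - 9)² + 25(y + 9)² = 279 + 1296 + 2025 = 3600.
Divide by 3600: (x - 9)²/225 + (y + 9)²/144 = 1
Ellipse, center (9, -9), major axis horizontal; a² = 225, b² = 144.
a = 15. Vertices at (h ± a, k).

(-6, -9) and (24, -9)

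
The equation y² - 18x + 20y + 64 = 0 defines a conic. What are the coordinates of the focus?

(5/2, -10)

Only y is squared. Complete the square in y: (y + 10)² = 18(x + 2).
Vertex (-2, -10); 4p = 18 so p = 9/2. Opens right.
Focus is p units from the vertex along the axis: (h + p, k).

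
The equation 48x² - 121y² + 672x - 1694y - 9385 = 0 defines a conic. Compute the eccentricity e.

Group the x- and y-terms: 48(x² + 14x) -121(y² + 14y) = 9385
48(x + 7)² -121(y + 7)² = 9385 + 2352 - 5929 = 5808
Divide through by 5808 to get (x + 7)²/121 - (y + 7)²/48 = 1.
Hyperbola, center (-7, -7), transverse axis horizontal; a² = 121, b² = 48.
c² = a² + b² = 169, so c = 13.
e = c/a = 13/11.

e = 13/11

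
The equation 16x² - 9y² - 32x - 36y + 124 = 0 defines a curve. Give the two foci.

Collect terms: 16(x² - 2x) -9(y² + 4y) = -124
Complete the square in x and y: 16(x - 1)² -9(y + 2)² = -124 + 16 - 36 = -144
Dividing both sides by -144: (y + 2)²/16 - (x - 1)²/9 = 1
Hyperbola, center (1, -2), transverse axis vertical; a² = 16, b² = 9.
c² = a² + b² = 16 + 9 = 25, so c = 5.
Foci lie on the vertical axis through the center: (h, k ± c).

(1, -7) and (1, 3)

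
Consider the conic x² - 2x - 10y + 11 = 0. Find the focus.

(1, 7/2)

Only x is squared. Complete the square in x: (x - 1)² = 10(y - 1).
Vertex (1, 1); 4p = 10 so p = 5/2. Opens up.
Focus is p units from the vertex along the axis: (h, k + p).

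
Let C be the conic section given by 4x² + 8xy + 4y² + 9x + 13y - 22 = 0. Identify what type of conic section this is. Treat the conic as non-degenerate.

A = 4, B = 8, C = 4.
Discriminant B² − 4AC = 8² − 4·4·4 = 0.
B² − 4AC = 0 ⇒ parabola.

parabola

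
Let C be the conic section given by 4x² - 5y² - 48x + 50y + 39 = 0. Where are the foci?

(6, 2) and (6, 8)

Collect terms: 4(x² - 12x) -5(y² - 10y) = -39
Completing the square gives 4(x - 6)² -5(y - 5)² = -39 + 144 - 125 = -20.
Divide through by -20 to get (y - 5)²/4 - (x - 6)²/5 = 1.
Hyperbola, center (6, 5), transverse axis vertical; a² = 4, b² = 5.
c² = a² + b² = 4 + 5 = 9, so c = 3.
Foci lie on the vertical axis through the center: (h, k ± c).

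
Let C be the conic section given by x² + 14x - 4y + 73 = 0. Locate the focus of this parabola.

Only x is squared. Complete the square in x: (x + 7)² = 4(y - 6).
Vertex (-7, 6); 4p = 4 so p = 1. Opens up.
Focus is p units from the vertex along the axis: (h, k + p).

(-7, 7)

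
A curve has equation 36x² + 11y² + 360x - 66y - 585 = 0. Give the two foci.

(-5, -7) and (-5, 13)

Collect terms: 36(x² + 10x) + 11(y² - 6y) = 585
Completing the square gives 36(x + 5)² + 11(y - 3)² = 585 + 900 + 99 = 1584.
Dividing both sides by 1584: (x + 5)²/44 + (y - 3)²/144 = 1
Ellipse, center (-5, 3), major axis vertical; a² = 144, b² = 44.
c² = a² - b² = 144 - 44 = 100, so c = 10.
Foci lie on the vertical axis through the center: (h, k ± c).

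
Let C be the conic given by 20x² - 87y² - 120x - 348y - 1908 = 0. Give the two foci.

Group the x- and y-terms: 20(x² - 6x) -87(y² + 4y) = 1908
20(x - 3)² -87(y + 2)² = 1908 + 180 - 348 = 1740
Divide through by 1740 to get (x - 3)²/87 - (y + 2)²/20 = 1.
Hyperbola, center (3, -2), transverse axis horizontal; a² = 87, b² = 20.
c² = a² + b² = 87 + 20 = 107, so c = √107.
Foci lie on the horizontal axis through the center: (h ± c, k).

(3 - √107, -2) and (3 + √107, -2)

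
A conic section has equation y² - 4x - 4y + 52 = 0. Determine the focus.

(13, 2)

Only y is squared. Complete the square in y: (y - 2)² = 4(x - 12).
Vertex (12, 2); 4p = 4 so p = 1. Opens right.
Focus is p units from the vertex along the axis: (h + p, k).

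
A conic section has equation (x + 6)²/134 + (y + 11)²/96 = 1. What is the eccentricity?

e = √1273/67

Center (-6, -11). The larger denominator 134 sits under the x-term, so the major axis is horizontal; a² = 134, b² = 96.
c² = a² - b² = 38, so c = √38.
e = c/a = √38/√134 = √1273/67.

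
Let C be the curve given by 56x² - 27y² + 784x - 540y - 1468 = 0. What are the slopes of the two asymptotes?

2√42/9 and -2√42/9

56(x² + 14x) -27(y² + 20y) = 1468
Complete the square: 56(x + 7)² -27(y + 10)² = 1468 + 2744 - 2700 = 1512
Divide through by 1512 to get (x + 7)²/27 - (y + 10)²/56 = 1.
Hyperbola, center (-7, -10), transverse axis horizontal; a² = 27, b² = 56.
For a horizontal hyperbola the asymptotes have slope ±b/a.
Here that is ±2√14/3√3 = ±2√42/9.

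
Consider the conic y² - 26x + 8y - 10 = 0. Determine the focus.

(11/2, -4)

Only y is squared. Complete the square in y: (y + 4)² = 26(x + 1).
Vertex (-1, -4); 4p = 26 so p = 13/2. Opens right.
Focus is p units from the vertex along the axis: (h + p, k).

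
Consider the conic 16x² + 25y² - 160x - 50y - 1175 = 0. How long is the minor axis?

16

Group: 16(x² - 10x) + 25(y² - 2y) = 1175
16(x - 5)² + 25(y - 1)² = 1175 + 400 + 25 = 1600
Divide through by 1600 to get (x - 5)²/100 + (y - 1)²/64 = 1.
Ellipse, center (5, 1), major axis horizontal; a² = 100, b² = 64.
b² = 64 so b = 8; the minor axis has length 2b = 16.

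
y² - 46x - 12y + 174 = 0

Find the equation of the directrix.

Only y is squared. Complete the square in y: (y - 6)² = 46(x - 3).
Vertex (3, 6); 4p = 46 so p = 23/2. Opens right.
Directrix is the vertical line x = h − p = 3 − (23/2) = -17/2.

x = -17/2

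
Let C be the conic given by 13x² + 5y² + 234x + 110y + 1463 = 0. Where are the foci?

Group: 13(x² + 18x) + 5(y² + 22y) = -1463
Complete the square in x and y: 13(x + 9)² + 5(y + 11)² = -1463 + 1053 + 605 = 195
Dividing both sides by 195: (x + 9)²/15 + (y + 11)²/39 = 1
Ellipse, center (-9, -11), major axis vertical; a² = 39, b² = 15.
c² = a² - b² = 39 - 15 = 24, so c = 2√6.
Foci lie on the vertical axis through the center: (h, k ± c).

(-9, -11 - 2√6) and (-9, -11 + 2√6)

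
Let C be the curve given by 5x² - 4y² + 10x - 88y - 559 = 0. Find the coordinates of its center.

Collect terms: 5(x² + 2x) -4(y² + 22y) = 559
Complete the square: 5(x + 1)² -4(y + 11)² = 559 + 5 - 484 = 80
Divide by 80: (x + 1)²/16 - (y + 11)²/20 = 1
Hyperbola with center (-1, -11).

(-1, -11)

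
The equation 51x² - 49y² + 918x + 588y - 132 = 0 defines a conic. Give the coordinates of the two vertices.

(-16, 6) and (-2, 6)

Group: 51(x² + 18x) -49(y² - 12y) = 132
Complete the square: 51(x + 9)² -49(y - 6)² = 132 + 4131 - 1764 = 2499
Divide through by 2499 to get (x + 9)²/49 - (y - 6)²/51 = 1.
Hyperbola, center (-9, 6), transverse axis horizontal; a² = 49, b² = 51.
a = 7. Vertices at (h ± a, k).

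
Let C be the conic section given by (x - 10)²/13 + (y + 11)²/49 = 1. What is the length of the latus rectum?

Center (10, -11). The larger denominator 49 sits under the y-term, so the major axis is vertical; a² = 49, b² = 13.
Latus rectum length = 2b²/a = 2·13/7 = 26/7.

26/7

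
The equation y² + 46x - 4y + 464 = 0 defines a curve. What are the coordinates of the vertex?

Only y is squared. Complete the square in y: (y - 2)² = -46(x + 10).
Vertex (-10, 2); 4p = -46 so p = -23/2. Opens left.

(-10, 2)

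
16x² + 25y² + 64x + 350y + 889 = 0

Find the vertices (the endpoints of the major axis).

Rearranging, 16(x² + 4x) + 25(y² + 14y) = -889.
16(x + 2)² + 25(y + 7)² = -889 + 64 + 1225 = 400
Divide by 400: (x + 2)²/25 + (y + 7)²/16 = 1
Ellipse, center (-2, -7), major axis horizontal; a² = 25, b² = 16.
a = 5. Vertices at (h ± a, k).

(-7, -7) and (3, -7)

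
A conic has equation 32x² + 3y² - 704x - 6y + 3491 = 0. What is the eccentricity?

32(x² - 22x) + 3(y² - 2y) = -3491
Complete the square: 32(x - 11)² + 3(y - 1)² = -3491 + 3872 + 3 = 384
Divide through by 384 to get (x - 11)²/12 + (y - 1)²/128 = 1.
Ellipse, center (11, 1), major axis vertical; a² = 128, b² = 12.
c² = a² - b² = 116, so c = 2√29.
e = c/a = 2√29/8√2 = √58/8.

e = √58/8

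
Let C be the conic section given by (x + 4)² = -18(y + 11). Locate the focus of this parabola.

Vertex (-4, -11); 4p = -18 so p = -9/2. Opens down.
Focus is p units from the vertex along the axis: (h, k + p).

(-4, -31/2)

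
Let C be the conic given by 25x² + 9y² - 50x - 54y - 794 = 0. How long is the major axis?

Group the x- and y-terms: 25(x² - 2x) + 9(y² - 6y) = 794
Complete the square in x and y: 25(x - 1)² + 9(y - 3)² = 794 + 25 + 81 = 900
Divide by 900: (x - 1)²/36 + (y - 3)²/100 = 1
Ellipse, center (1, 3), major axis vertical; a² = 100, b² = 36.
a² = 100 so a = 10; the major axis has length 2a = 20.

20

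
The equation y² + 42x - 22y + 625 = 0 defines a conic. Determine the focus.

Only y is squared. Complete the square in y: (y - 11)² = -42(x + 12).
Vertex (-12, 11); 4p = -42 so p = -21/2. Opens left.
Focus is p units from the vertex along the axis: (h + p, k).

(-45/2, 11)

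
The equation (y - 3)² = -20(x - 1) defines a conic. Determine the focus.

Vertex (1, 3); 4p = -20 so p = -5. Opens left.
Focus is p units from the vertex along the axis: (h + p, k).

(-4, 3)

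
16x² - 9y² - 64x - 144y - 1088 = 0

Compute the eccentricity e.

Group the x- and y-terms: 16(x² - 4x) -9(y² + 16y) = 1088
Complete the square in x and y: 16(x - 2)² -9(y + 8)² = 1088 + 64 - 576 = 576
Divide through by 576 to get (x - 2)²/36 - (y + 8)²/64 = 1.
Hyperbola, center (2, -8), transverse axis horizontal; a² = 36, b² = 64.
c² = a² + b² = 100, so c = 10.
e = c/a = 10/6 = 5/3.

e = 5/3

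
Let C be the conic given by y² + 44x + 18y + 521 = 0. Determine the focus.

(-21, -9)

Only y is squared. Complete the square in y: (y + 9)² = -44(x + 10).
Vertex (-10, -9); 4p = -44 so p = -11. Opens left.
Focus is p units from the vertex along the axis: (h + p, k).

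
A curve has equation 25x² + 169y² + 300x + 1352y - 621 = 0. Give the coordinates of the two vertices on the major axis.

(-19, -4) and (7, -4)

25(x² + 12x) + 169(y² + 8y) = 621
25(x + 6)² + 169(y + 4)² = 621 + 900 + 2704 = 4225
Dividing both sides by 4225: (x + 6)²/169 + (y + 4)²/25 = 1
Ellipse, center (-6, -4), major axis horizontal; a² = 169, b² = 25.
a = 13. Vertices at (h ± a, k).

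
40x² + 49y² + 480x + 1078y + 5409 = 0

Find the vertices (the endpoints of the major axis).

(-13, -11) and (1, -11)

Collect terms: 40(x² + 12x) + 49(y² + 22y) = -5409
Complete the square: 40(x + 6)² + 49(y + 11)² = -5409 + 1440 + 5929 = 1960
Dividing both sides by 1960: (x + 6)²/49 + (y + 11)²/40 = 1
Ellipse, center (-6, -11), major axis horizontal; a² = 49, b² = 40.
a = 7. Vertices at (h ± a, k).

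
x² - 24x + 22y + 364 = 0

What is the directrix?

y = -9/2

Only x is squared. Complete the square in x: (x - 12)² = -22(y + 10).
Vertex (12, -10); 4p = -22 so p = -11/2. Opens down.
Directrix is the horizontal line y = k − p = -10 − (-11/2) = -9/2.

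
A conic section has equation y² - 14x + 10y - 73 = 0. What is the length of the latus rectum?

Only y is squared. Complete the square in y: (y + 5)² = 14(x + 7).
Vertex (-7, -5); 4p = 14 so p = 7/2. Opens right.
Latus rectum length = |4p| = 14.

14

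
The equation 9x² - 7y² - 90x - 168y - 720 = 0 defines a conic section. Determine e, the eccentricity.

e = 4/3

Group: 9(x² - 10x) -7(y² + 24y) = 720
Complete the square in x and y: 9(x - 5)² -7(y + 12)² = 720 + 225 - 1008 = -63
Dividing both sides by -63: (y + 12)²/9 - (x - 5)²/7 = 1
Hyperbola, center (5, -12), transverse axis vertical; a² = 9, b² = 7.
c² = a² + b² = 16, so c = 4.
e = c/a = 4/3.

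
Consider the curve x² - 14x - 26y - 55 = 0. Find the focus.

Only x is squared. Complete the square in x: (x - 7)² = 26(y + 4).
Vertex (7, -4); 4p = 26 so p = 13/2. Opens up.
Focus is p units from the vertex along the axis: (h, k + p).

(7, 5/2)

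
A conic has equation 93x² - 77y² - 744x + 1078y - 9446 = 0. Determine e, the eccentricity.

Group: 93(x² - 8x) -77(y² - 14y) = 9446
Complete the square: 93(x - 4)² -77(y - 7)² = 9446 + 1488 - 3773 = 7161
Divide through by 7161 to get (x - 4)²/77 - (y - 7)²/93 = 1.
Hyperbola, center (4, 7), transverse axis horizontal; a² = 77, b² = 93.
c² = a² + b² = 170, so c = √170.
e = c/a = √170/√77 = √13090/77.

e = √13090/77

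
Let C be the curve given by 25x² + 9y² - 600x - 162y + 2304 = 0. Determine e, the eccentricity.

Group the x- and y-terms: 25(x² - 24x) + 9(y² - 18y) = -2304
Completing the square gives 25(x - 12)² + 9(y - 9)² = -2304 + 3600 + 729 = 2025.
Dividing both sides by 2025: (x - 12)²/81 + (y - 9)²/225 = 1
Ellipse, center (12, 9), major axis vertical; a² = 225, b² = 81.
c² = a² - b² = 144, so c = 12.
e = c/a = 12/15 = 4/5.

e = 4/5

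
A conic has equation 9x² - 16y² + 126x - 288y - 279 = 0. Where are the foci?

9(x² + 14x) -16(y² + 18y) = 279
9(x + 7)² -16(y + 9)² = 279 + 441 - 1296 = -576
Divide through by -576 to get (y + 9)²/36 - (x + 7)²/64 = 1.
Hyperbola, center (-7, -9), transverse axis vertical; a² = 36, b² = 64.
c² = a² + b² = 36 + 64 = 100, so c = 10.
Foci lie on the vertical axis through the center: (h, k ± c).

(-7, -19) and (-7, 1)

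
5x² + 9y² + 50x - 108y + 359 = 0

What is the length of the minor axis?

Rearranging, 5(x² + 10x) + 9(y² - 12y) = -359.
Completing the square gives 5(x + 5)² + 9(y - 6)² = -359 + 125 + 324 = 90.
Divide through by 90 to get (x + 5)²/18 + (y - 6)²/10 = 1.
Ellipse, center (-5, 6), major axis horizontal; a² = 18, b² = 10.
b² = 10 so b = √10; the minor axis has length 2b = 2√10.

2√10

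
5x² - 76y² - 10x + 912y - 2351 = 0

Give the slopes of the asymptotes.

Collect terms: 5(x² - 2x) -76(y² - 12y) = 2351
Complete the square: 5(x - 1)² -76(y - 6)² = 2351 + 5 - 2736 = -380
Divide by -380: (y - 6)²/5 - (x - 1)²/76 = 1
Hyperbola, center (1, 6), transverse axis vertical; a² = 5, b² = 76.
For a vertical hyperbola the asymptotes have slope ±a/b.
Here that is ±√5/2√19 = ±√95/38.

√95/38 and -√95/38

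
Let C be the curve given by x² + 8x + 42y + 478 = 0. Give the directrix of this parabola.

Only x is squared. Complete the square in x: (x + 4)² = -42(y + 11).
Vertex (-4, -11); 4p = -42 so p = -21/2. Opens down.
Directrix is the horizontal line y = k − p = -11 − (-21/2) = -1/2.

y = -1/2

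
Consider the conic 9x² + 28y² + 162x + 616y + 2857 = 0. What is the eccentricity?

Rearranging, 9(x² + 18x) + 28(y² + 22y) = -2857.
Complete the square in x and y: 9(x + 9)² + 28(y + 11)² = -2857 + 729 + 3388 = 1260
Divide through by 1260 to get (x + 9)²/140 + (y + 11)²/45 = 1.
Ellipse, center (-9, -11), major axis horizontal; a² = 140, b² = 45.
c² = a² - b² = 95, so c = √95.
e = c/a = √95/2√35 = √133/14.

e = √133/14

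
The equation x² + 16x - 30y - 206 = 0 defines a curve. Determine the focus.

Only x is squared. Complete the square in x: (x + 8)² = 30(y + 9).
Vertex (-8, -9); 4p = 30 so p = 15/2. Opens up.
Focus is p units from the vertex along the axis: (h, k + p).

(-8, -3/2)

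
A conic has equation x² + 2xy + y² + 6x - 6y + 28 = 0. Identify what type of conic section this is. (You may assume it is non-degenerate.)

parabola

A = 1, B = 2, C = 1.
Discriminant B² − 4AC = 2² − 4·1·1 = 0.
B² − 4AC = 0 ⇒ parabola.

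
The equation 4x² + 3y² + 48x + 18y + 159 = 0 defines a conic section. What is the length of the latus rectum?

Collect terms: 4(x² + 12x) + 3(y² + 6y) = -159
4(x + 6)² + 3(y + 3)² = -159 + 144 + 27 = 12
Divide through by 12 to get (x + 6)²/3 + (y + 3)²/4 = 1.
Ellipse, center (-6, -3), major axis vertical; a² = 4, b² = 3.
Latus rectum length = 2b²/a = 2·3/2 = 3.

3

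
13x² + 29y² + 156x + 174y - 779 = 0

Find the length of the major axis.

4√29

Group: 13(x² + 12x) + 29(y² + 6y) = 779
Complete the square in x and y: 13(x + 6)² + 29(y + 3)² = 779 + 468 + 261 = 1508
Dividing both sides by 1508: (x + 6)²/116 + (y + 3)²/52 = 1
Ellipse, center (-6, -3), major axis horizontal; a² = 116, b² = 52.
a² = 116 so a = 2√29; the major axis has length 2a = 4√29.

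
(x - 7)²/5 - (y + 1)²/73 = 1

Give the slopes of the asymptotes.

√365/5 and -√365/5

Center (7, -1). The positive term is the x-term, so the transverse axis is horizontal; a² = 5, b² = 73.
For a horizontal hyperbola the asymptotes have slope ±b/a.
Here that is ±√73/√5 = ±√365/5.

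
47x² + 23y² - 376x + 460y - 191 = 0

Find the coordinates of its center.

Rearranging, 47(x² - 8x) + 23(y² + 20y) = 191.
Completing the square gives 47(x - 4)² + 23(y + 10)² = 191 + 752 + 2300 = 3243.
Dividing both sides by 3243: (x - 4)²/69 + (y + 10)²/141 = 1
Ellipse with center (4, -10).

(4, -10)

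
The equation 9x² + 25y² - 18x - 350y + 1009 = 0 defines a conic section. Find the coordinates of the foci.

(-3, 7) and (5, 7)

Collect terms: 9(x² - 2x) + 25(y² - 14y) = -1009
Completing the square gives 9(x - 1)² + 25(y - 7)² = -1009 + 9 + 1225 = 225.
Divide through by 225 to get (x - 1)²/25 + (y - 7)²/9 = 1.
Ellipse, center (1, 7), major axis horizontal; a² = 25, b² = 9.
c² = a² - b² = 25 - 9 = 16, so c = 4.
Foci lie on the horizontal axis through the center: (h ± c, k).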